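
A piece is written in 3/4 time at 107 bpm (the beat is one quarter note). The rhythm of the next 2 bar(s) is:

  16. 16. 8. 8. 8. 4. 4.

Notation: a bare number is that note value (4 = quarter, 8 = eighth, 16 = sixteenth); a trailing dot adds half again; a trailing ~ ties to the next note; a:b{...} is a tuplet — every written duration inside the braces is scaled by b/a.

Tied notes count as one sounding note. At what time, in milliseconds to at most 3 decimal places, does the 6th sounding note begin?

1. 0.0ms @ 0 + 210.28ms (3/8)
2. 210.28ms @ 3/8 + 210.28ms (3/8)
3. 420.561ms @ 3/4 + 420.561ms (3/4)
4. 841.121ms @ 3/2 + 420.561ms (3/4)
5. 1261.682ms @ 9/4 + 420.561ms (3/4)
6. 1682.243ms @ 3 + 841.121ms (3/2)
7. 2523.364ms @ 9/2 + 841.121ms (3/2)

note 6 onset = 3b = 1682.243ms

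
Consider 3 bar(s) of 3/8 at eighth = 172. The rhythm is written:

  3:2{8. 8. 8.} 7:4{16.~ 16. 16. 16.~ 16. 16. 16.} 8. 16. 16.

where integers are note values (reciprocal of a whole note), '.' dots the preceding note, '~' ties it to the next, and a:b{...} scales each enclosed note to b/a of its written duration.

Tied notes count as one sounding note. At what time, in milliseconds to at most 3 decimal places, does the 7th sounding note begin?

1. 0.0ms @ 0 + 348.837ms (1)
2. 348.837ms @ 1 + 348.837ms (1)
3. 697.674ms @ 2 + 348.837ms (1)
4. 1046.512ms @ 3 + 299.003ms (6/7)
5. 1345.515ms @ 27/7 + 149.502ms (3/7)
6. 1495.017ms @ 30/7 + 299.003ms (6/7)
7. 1794.02ms @ 36/7 + 149.502ms (3/7)
8. 1943.522ms @ 39/7 + 149.502ms (3/7)
9. 2093.023ms @ 6 + 523.256ms (3/2)
10. 2616.279ms @ 15/2 + 261.628ms (3/4)
11. 2877.907ms @ 33/4 + 261.628ms (3/4)

note 7 onset = 36/7b = 1794.02ms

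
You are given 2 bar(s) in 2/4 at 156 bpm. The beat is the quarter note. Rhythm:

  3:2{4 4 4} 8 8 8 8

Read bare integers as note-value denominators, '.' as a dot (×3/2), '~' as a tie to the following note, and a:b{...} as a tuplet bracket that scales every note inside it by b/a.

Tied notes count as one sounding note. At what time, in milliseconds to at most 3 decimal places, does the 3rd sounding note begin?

note 3 onset = 4/3b = 512.821ms

1. 0.0ms @ 0 + 256.41ms (2/3)
2. 256.41ms @ 2/3 + 256.41ms (2/3)
3. 512.821ms @ 4/3 + 256.41ms (2/3)
4. 769.231ms @ 2 + 192.308ms (1/2)
5. 961.538ms @ 5/2 + 192.308ms (1/2)
6. 1153.846ms @ 3 + 192.308ms (1/2)
7. 1346.154ms @ 7/2 + 192.308ms (1/2)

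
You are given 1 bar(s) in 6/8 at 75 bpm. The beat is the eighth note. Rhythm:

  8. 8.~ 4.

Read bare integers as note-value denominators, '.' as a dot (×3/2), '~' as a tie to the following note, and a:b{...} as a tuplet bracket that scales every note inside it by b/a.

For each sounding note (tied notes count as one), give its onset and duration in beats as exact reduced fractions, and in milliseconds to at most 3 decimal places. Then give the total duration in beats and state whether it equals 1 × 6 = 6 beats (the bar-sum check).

1) 0.0ms=0b +1200.0ms=3/2b
2) 1200.0ms=3/2b +3600.0ms=9/2b
Σ=6b of 6 (75bpm 6/8) — PASS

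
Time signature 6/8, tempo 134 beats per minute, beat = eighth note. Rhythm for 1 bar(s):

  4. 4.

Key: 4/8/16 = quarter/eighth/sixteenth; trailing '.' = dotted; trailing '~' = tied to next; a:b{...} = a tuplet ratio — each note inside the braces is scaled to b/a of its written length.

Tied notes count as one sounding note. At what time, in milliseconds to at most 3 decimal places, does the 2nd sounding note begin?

1. 0.0ms @ 0 + 1343.284ms (3)
2. 1343.284ms @ 3 + 1343.284ms (3)

note 2 onset = 3b = 1343.284ms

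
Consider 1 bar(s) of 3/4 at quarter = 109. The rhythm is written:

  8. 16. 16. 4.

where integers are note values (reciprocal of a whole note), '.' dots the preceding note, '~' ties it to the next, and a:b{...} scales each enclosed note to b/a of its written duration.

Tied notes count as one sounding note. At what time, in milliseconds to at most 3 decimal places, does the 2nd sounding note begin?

note 2 onset = 3/4b = 412.844ms

1. 0.0ms @ 0 + 412.844ms (3/4)
2. 412.844ms @ 3/4 + 206.422ms (3/8)
3. 619.266ms @ 9/8 + 206.422ms (3/8)
4. 825.688ms @ 3/2 + 825.688ms (3/2)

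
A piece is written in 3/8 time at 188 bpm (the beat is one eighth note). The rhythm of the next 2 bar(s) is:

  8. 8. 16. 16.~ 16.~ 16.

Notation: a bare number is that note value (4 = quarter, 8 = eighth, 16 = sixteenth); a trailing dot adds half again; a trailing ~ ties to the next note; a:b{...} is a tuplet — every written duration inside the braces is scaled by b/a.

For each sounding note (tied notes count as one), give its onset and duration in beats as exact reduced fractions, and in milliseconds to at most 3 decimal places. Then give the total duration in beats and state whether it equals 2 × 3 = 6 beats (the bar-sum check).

1) 0.0ms=0b +478.723ms=3/2b
2) 478.723ms=3/2b +478.723ms=3/2b
3) 957.447ms=3b +239.362ms=3/4b
4) 1196.809ms=15/4b +718.085ms=9/4b
Σ=6b of 6 (188bpm 3/8) — PASS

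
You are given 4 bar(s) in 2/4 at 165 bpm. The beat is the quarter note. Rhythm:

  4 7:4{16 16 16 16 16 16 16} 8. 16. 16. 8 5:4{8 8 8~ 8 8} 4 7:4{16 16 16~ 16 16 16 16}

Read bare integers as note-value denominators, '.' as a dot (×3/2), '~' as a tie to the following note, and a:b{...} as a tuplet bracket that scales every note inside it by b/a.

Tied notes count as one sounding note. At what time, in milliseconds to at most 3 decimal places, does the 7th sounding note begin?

note 7 onset = 12/7b = 623.377ms

1. 0.0ms @ 0 + 363.636ms (1)
2. 363.636ms @ 1 + 51.948ms (1/7)
3. 415.584ms @ 8/7 + 51.948ms (1/7)
4. 467.532ms @ 9/7 + 51.948ms (1/7)
5. 519.481ms @ 10/7 + 51.948ms (1/7)
6. 571.429ms @ 11/7 + 51.948ms (1/7)
7. 623.377ms @ 12/7 + 51.948ms (1/7)
8. 675.325ms @ 13/7 + 51.948ms (1/7)
9. 727.273ms @ 2 + 272.727ms (3/4)
10. 1000.0ms @ 11/4 + 136.364ms (3/8)
11. 1136.364ms @ 25/8 + 136.364ms (3/8)
12. 1272.727ms @ 7/2 + 181.818ms (1/2)
13. 1454.545ms @ 4 + 145.455ms (2/5)
14. 1600.0ms @ 22/5 + 145.455ms (2/5)
15. 1745.455ms @ 24/5 + 290.909ms (4/5)
16. 2036.364ms @ 28/5 + 145.455ms (2/5)
17. 2181.818ms @ 6 + 363.636ms (1)
18. 2545.455ms @ 7 + 51.948ms (1/7)
19. 2597.403ms @ 50/7 + 51.948ms (1/7)
20. 2649.351ms @ 51/7 + 103.896ms (2/7)
21. 2753.247ms @ 53/7 + 51.948ms (1/7)
22. 2805.195ms @ 54/7 + 51.948ms (1/7)
23. 2857.143ms @ 55/7 + 51.948ms (1/7)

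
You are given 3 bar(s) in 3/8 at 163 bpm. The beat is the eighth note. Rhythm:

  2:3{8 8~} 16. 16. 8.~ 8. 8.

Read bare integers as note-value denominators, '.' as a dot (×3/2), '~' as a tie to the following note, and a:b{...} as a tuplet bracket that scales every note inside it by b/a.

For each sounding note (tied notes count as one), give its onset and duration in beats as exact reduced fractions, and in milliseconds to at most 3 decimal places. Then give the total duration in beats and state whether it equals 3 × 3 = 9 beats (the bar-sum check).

1) 0.0ms=0b +552.147ms=3/2b
2) 552.147ms=3/2b +828.221ms=9/4b
3) 1380.368ms=15/4b +276.074ms=3/4b
4) 1656.442ms=9/2b +1104.294ms=3b
5) 2760.736ms=15/2b +552.147ms=3/2b
Σ=9b of 9 (163bpm 3/8) — PASS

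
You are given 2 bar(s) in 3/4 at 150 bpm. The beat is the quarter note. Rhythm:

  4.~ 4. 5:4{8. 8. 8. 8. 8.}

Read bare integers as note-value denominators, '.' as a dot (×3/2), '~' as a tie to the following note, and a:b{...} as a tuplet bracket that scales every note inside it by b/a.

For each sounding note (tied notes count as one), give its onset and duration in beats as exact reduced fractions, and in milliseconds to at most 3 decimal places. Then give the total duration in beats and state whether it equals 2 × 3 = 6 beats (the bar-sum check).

1) 0.0ms=0b +1200.0ms=3b
2) 1200.0ms=3b +240.0ms=3/5b
3) 1440.0ms=18/5b +240.0ms=3/5b
4) 1680.0ms=21/5b +240.0ms=3/5b
5) 1920.0ms=24/5b +240.0ms=3/5b
6) 2160.0ms=27/5b +240.0ms=3/5b
Σ=6b of 6 (150bpm 3/4) — PASS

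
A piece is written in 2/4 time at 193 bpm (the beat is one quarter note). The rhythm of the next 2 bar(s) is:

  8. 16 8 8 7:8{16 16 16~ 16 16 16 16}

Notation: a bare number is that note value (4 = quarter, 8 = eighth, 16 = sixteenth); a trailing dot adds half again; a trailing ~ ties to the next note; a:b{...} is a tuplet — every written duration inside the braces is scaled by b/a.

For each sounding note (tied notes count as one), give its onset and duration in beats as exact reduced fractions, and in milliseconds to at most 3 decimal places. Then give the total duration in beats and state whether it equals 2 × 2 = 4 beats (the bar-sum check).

1) 0.0ms=0b +233.161ms=3/4b
2) 233.161ms=3/4b +77.72ms=1/4b
3) 310.881ms=1b +155.44ms=1/2b
4) 466.321ms=3/2b +155.44ms=1/2b
5) 621.762ms=2b +88.823ms=2/7b
6) 710.585ms=16/7b +88.823ms=2/7b
7) 799.408ms=18/7b +177.646ms=4/7b
8) 977.054ms=22/7b +88.823ms=2/7b
9) 1065.877ms=24/7b +88.823ms=2/7b
10) 1154.7ms=26/7b +88.823ms=2/7b
Σ=4b of 4 (193bpm 2/4) — PASS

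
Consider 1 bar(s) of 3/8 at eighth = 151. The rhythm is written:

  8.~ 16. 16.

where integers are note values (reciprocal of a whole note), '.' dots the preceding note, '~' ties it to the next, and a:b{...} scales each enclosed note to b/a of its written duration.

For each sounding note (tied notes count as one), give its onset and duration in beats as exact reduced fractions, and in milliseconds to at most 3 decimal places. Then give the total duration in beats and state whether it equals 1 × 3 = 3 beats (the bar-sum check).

1) 0.0ms=0b +894.04ms=9/4b
2) 894.04ms=9/4b +298.013ms=3/4b
Σ=3b of 3 (151bpm 3/8) — PASS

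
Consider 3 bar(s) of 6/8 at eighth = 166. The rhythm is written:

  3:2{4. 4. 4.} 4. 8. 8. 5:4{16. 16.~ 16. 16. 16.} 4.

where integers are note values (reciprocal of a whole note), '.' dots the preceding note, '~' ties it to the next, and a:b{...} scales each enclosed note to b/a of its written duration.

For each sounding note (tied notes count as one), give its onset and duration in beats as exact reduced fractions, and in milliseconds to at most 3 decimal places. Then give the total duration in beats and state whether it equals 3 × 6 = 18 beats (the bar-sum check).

1) 0.0ms=0b +722.892ms=2b
2) 722.892ms=2b +722.892ms=2b
3) 1445.783ms=4b +722.892ms=2b
4) 2168.675ms=6b +1084.337ms=3b
5) 3253.012ms=9b +542.169ms=3/2b
6) 3795.181ms=21/2b +542.169ms=3/2b
7) 4337.349ms=12b +216.867ms=3/5b
8) 4554.217ms=63/5b +433.735ms=6/5b
9) 4987.952ms=69/5b +216.867ms=3/5b
10) 5204.819ms=72/5b +216.867ms=3/5b
11) 5421.687ms=15b +1084.337ms=3b
Σ=18b of 18 (166bpm 6/8) — PASS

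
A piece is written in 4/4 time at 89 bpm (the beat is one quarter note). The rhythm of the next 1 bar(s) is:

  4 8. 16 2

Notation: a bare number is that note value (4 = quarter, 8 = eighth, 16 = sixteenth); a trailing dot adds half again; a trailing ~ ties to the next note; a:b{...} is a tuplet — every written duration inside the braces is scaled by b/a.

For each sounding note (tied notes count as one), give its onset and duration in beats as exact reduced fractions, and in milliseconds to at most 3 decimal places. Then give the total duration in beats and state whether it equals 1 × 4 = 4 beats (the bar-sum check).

1) 0.0ms=0b +674.157ms=1b
2) 674.157ms=1b +505.618ms=3/4b
3) 1179.775ms=7/4b +168.539ms=1/4b
4) 1348.315ms=2b +1348.315ms=2b
Σ=4b of 4 (89bpm 4/4) — PASS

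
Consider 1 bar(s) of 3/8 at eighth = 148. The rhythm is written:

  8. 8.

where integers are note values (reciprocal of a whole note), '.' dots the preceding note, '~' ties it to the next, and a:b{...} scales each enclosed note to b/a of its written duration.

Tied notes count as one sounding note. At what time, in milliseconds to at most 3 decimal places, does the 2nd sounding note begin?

1. 0.0ms @ 0 + 608.108ms (3/2)
2. 608.108ms @ 3/2 + 608.108ms (3/2)

note 2 onset = 3/2b = 608.108ms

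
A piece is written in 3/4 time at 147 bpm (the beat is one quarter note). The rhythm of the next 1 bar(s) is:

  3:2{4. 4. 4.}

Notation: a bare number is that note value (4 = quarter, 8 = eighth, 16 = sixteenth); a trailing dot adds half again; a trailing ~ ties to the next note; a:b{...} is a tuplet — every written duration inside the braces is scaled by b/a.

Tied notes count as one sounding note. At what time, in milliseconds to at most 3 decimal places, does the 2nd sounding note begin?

note 2 onset = 1b = 408.163ms

1. 0.0ms @ 0 + 408.163ms (1)
2. 408.163ms @ 1 + 408.163ms (1)
3. 816.327ms @ 2 + 408.163ms (1)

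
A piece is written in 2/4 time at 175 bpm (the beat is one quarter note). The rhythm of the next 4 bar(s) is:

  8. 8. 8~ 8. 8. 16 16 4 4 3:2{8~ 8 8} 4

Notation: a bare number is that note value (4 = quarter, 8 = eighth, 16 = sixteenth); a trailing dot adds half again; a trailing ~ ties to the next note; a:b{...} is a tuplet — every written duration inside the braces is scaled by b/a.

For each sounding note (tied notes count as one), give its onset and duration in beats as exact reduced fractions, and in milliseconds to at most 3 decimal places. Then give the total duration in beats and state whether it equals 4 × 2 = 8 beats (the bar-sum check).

1) 0.0ms=0b +257.143ms=3/4b
2) 257.143ms=3/4b +257.143ms=3/4b
3) 514.286ms=3/2b +428.571ms=5/4b
4) 942.857ms=11/4b +257.143ms=3/4b
5) 1200.0ms=7/2b +85.714ms=1/4b
6) 1285.714ms=15/4b +85.714ms=1/4b
7) 1371.429ms=4b +342.857ms=1b
8) 1714.286ms=5b +342.857ms=1b
9) 2057.143ms=6b +228.571ms=2/3b
10) 2285.714ms=20/3b +114.286ms=1/3b
11) 2400.0ms=7b +342.857ms=1b
Σ=8b of 8 (175bpm 2/4) — PASS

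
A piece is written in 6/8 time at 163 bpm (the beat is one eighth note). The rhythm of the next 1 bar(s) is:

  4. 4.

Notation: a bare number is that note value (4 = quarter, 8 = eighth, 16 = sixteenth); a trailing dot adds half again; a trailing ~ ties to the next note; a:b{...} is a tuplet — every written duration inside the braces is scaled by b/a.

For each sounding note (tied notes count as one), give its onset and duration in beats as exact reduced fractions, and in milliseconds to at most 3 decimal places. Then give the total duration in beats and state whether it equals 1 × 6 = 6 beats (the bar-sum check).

1) 0.0ms=0b +1104.294ms=3b
2) 1104.294ms=3b +1104.294ms=3b
Σ=6b of 6 (163bpm 6/8) — PASS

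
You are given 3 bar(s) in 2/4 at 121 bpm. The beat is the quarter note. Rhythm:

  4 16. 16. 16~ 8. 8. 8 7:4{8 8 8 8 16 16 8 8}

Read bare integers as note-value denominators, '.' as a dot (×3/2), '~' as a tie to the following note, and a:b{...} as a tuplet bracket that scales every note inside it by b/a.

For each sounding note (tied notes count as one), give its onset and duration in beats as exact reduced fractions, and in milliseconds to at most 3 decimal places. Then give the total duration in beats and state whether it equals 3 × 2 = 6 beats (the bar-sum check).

1) 0.0ms=0b +495.868ms=1b
2) 495.868ms=1b +185.95ms=3/8b
3) 681.818ms=11/8b +185.95ms=3/8b
4) 867.769ms=7/4b +495.868ms=1b
5) 1363.636ms=11/4b +371.901ms=3/4b
6) 1735.537ms=7/2b +247.934ms=1/2b
7) 1983.471ms=4b +141.677ms=2/7b
8) 2125.148ms=30/7b +141.677ms=2/7b
9) 2266.824ms=32/7b +141.677ms=2/7b
10) 2408.501ms=34/7b +141.677ms=2/7b
11) 2550.177ms=36/7b +70.838ms=1/7b
12) 2621.015ms=37/7b +70.838ms=1/7b
13) 2691.854ms=38/7b +141.677ms=2/7b
14) 2833.53ms=40/7b +141.677ms=2/7b
Σ=6b of 6 (121bpm 2/4) — PASS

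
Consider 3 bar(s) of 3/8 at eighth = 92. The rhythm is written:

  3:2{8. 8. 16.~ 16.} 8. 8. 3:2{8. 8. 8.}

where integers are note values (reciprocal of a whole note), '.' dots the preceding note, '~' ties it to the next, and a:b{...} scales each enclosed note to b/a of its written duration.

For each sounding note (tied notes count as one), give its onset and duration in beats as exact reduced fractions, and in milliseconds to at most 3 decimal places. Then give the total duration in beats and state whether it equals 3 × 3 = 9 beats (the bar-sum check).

1) 0.0ms=0b +652.174ms=1b
2) 652.174ms=1b +652.174ms=1b
3) 1304.348ms=2b +652.174ms=1b
4) 1956.522ms=3b +978.261ms=3/2b
5) 2934.783ms=9/2b +978.261ms=3/2b
6) 3913.043ms=6b +652.174ms=1b
7) 4565.217ms=7b +652.174ms=1b
8) 5217.391ms=8b +652.174ms=1b
Σ=9b of 9 (92bpm 3/8) — PASS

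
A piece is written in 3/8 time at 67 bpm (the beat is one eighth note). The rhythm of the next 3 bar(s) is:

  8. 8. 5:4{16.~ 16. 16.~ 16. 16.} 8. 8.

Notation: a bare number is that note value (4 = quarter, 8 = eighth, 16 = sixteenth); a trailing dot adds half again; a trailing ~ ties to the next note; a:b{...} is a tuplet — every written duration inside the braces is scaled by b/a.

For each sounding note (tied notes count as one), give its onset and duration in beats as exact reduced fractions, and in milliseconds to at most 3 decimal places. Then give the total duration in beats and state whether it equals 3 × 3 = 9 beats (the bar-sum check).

1) 0.0ms=0b +1343.284ms=3/2b
2) 1343.284ms=3/2b +1343.284ms=3/2b
3) 2686.567ms=3b +1074.627ms=6/5b
4) 3761.194ms=21/5b +1074.627ms=6/5b
5) 4835.821ms=27/5b +537.313ms=3/5b
6) 5373.134ms=6b +1343.284ms=3/2b
7) 6716.418ms=15/2b +1343.284ms=3/2b
Σ=9b of 9 (67bpm 3/8) — PASS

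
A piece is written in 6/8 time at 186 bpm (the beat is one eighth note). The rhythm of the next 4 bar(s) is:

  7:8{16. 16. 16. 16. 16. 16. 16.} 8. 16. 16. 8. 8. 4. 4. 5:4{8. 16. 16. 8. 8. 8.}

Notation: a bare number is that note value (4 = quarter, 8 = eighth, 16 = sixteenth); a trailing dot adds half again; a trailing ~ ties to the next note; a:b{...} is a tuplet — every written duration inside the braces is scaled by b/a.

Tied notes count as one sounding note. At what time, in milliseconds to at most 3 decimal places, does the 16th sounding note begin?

note 16 onset = 96/5b = 6193.548ms

1. 0.0ms @ 0 + 276.498ms (6/7)
2. 276.498ms @ 6/7 + 276.498ms (6/7)
3. 552.995ms @ 12/7 + 276.498ms (6/7)
4. 829.493ms @ 18/7 + 276.498ms (6/7)
5. 1105.991ms @ 24/7 + 276.498ms (6/7)
6. 1382.488ms @ 30/7 + 276.498ms (6/7)
7. 1658.986ms @ 36/7 + 276.498ms (6/7)
8. 1935.484ms @ 6 + 483.871ms (3/2)
9. 2419.355ms @ 15/2 + 241.935ms (3/4)
10. 2661.29ms @ 33/4 + 241.935ms (3/4)
11. 2903.226ms @ 9 + 483.871ms (3/2)
12. 3387.097ms @ 21/2 + 483.871ms (3/2)
13. 3870.968ms @ 12 + 967.742ms (3)
14. 4838.71ms @ 15 + 967.742ms (3)
15. 5806.452ms @ 18 + 387.097ms (6/5)
16. 6193.548ms @ 96/5 + 193.548ms (3/5)
17. 6387.097ms @ 99/5 + 193.548ms (3/5)
18. 6580.645ms @ 102/5 + 387.097ms (6/5)
19. 6967.742ms @ 108/5 + 387.097ms (6/5)
20. 7354.839ms @ 114/5 + 387.097ms (6/5)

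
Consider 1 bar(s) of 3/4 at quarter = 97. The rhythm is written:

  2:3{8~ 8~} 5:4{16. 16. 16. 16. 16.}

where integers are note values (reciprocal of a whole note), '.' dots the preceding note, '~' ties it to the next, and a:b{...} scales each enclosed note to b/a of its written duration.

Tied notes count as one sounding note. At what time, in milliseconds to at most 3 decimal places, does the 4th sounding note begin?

1. 0.0ms @ 0 + 1113.402ms (9/5)
2. 1113.402ms @ 9/5 + 185.567ms (3/10)
3. 1298.969ms @ 21/10 + 185.567ms (3/10)
4. 1484.536ms @ 12/5 + 185.567ms (3/10)
5. 1670.103ms @ 27/10 + 185.567ms (3/10)

note 4 onset = 12/5b = 1484.536ms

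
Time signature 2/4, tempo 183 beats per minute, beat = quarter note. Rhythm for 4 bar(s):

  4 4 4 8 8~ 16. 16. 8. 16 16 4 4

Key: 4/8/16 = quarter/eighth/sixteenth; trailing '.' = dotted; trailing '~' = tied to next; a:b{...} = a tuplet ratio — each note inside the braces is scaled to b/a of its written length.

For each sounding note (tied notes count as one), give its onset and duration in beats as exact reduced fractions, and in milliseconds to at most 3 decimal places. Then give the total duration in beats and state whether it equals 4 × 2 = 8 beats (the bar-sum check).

1) 0.0ms=0b +327.869ms=1b
2) 327.869ms=1b +327.869ms=1b
3) 655.738ms=2b +327.869ms=1b
4) 983.607ms=3b +163.934ms=1/2b
5) 1147.541ms=7/2b +286.885ms=7/8b
6) 1434.426ms=35/8b +122.951ms=3/8b
7) 1557.377ms=19/4b +245.902ms=3/4b
8) 1803.279ms=11/2b +81.967ms=1/4b
9) 1885.246ms=23/4b +81.967ms=1/4b
10) 1967.213ms=6b +327.869ms=1b
11) 2295.082ms=7b +327.869ms=1b
Σ=8b of 8 (183bpm 2/4) — PASS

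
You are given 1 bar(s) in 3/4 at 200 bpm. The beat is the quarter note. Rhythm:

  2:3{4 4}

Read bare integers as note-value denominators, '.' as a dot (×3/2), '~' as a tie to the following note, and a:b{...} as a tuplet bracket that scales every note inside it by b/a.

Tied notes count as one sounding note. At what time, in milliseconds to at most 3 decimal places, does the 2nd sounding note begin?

1. 0.0ms @ 0 + 450.0ms (3/2)
2. 450.0ms @ 3/2 + 450.0ms (3/2)

note 2 onset = 3/2b = 450.0ms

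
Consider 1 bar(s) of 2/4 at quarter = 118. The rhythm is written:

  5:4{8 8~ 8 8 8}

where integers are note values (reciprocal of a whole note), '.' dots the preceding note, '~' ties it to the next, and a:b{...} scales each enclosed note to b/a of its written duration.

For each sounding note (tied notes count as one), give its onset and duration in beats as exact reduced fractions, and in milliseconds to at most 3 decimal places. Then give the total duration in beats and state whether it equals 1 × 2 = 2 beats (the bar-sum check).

1) 0.0ms=0b +203.39ms=2/5b
2) 203.39ms=2/5b +406.78ms=4/5b
3) 610.169ms=6/5b +203.39ms=2/5b
4) 813.559ms=8/5b +203.39ms=2/5b
Σ=2b of 2 (118bpm 2/4) — PASS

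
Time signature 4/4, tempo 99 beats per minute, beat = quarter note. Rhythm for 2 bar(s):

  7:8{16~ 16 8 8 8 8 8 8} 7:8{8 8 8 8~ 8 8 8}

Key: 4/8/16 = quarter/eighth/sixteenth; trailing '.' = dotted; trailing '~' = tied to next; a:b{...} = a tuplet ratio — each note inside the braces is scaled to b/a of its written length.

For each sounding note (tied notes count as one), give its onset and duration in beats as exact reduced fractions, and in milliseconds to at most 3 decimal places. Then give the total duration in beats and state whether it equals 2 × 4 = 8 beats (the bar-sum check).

1) 0.0ms=0b +346.32ms=4/7b
2) 346.32ms=4/7b +346.32ms=4/7b
3) 692.641ms=8/7b +346.32ms=4/7b
4) 1038.961ms=12/7b +346.32ms=4/7b
5) 1385.281ms=16/7b +346.32ms=4/7b
6) 1731.602ms=20/7b +346.32ms=4/7b
7) 2077.922ms=24/7b +346.32ms=4/7b
8) 2424.242ms=4b +346.32ms=4/7b
9) 2770.563ms=32/7b +346.32ms=4/7b
10) 3116.883ms=36/7b +346.32ms=4/7b
11) 3463.203ms=40/7b +692.641ms=8/7b
12) 4155.844ms=48/7b +346.32ms=4/7b
13) 4502.165ms=52/7b +346.32ms=4/7b
Σ=8b of 8 (99bpm 4/4) — PASS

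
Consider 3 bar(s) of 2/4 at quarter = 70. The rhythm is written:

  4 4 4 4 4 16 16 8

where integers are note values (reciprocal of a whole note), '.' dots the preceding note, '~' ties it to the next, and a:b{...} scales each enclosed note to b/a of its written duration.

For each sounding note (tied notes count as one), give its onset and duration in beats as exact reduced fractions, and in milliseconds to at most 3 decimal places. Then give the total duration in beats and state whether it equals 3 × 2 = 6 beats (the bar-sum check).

1) 0.0ms=0b +857.143ms=1b
2) 857.143ms=1b +857.143ms=1b
3) 1714.286ms=2b +857.143ms=1b
4) 2571.429ms=3b +857.143ms=1b
5) 3428.571ms=4b +857.143ms=1b
6) 4285.714ms=5b +214.286ms=1/4b
7) 4500.0ms=21/4b +214.286ms=1/4b
8) 4714.286ms=11/2b +428.571ms=1/2b
Σ=6b of 6 (70bpm 2/4) — PASS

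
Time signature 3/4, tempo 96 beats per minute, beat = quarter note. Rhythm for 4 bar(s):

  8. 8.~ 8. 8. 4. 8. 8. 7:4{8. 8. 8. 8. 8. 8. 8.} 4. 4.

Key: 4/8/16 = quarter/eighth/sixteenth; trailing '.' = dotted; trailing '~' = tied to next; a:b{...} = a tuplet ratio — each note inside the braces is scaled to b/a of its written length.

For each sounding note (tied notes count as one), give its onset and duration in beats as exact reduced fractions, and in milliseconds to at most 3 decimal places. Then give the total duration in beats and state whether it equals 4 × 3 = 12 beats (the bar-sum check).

1) 0.0ms=0b +468.75ms=3/4b
2) 468.75ms=3/4b +937.5ms=3/2b
3) 1406.25ms=9/4b +468.75ms=3/4b
4) 1875.0ms=3b +937.5ms=3/2b
5) 2812.5ms=9/2b +468.75ms=3/4b
6) 3281.25ms=21/4b +468.75ms=3/4b
7) 3750.0ms=6b +267.857ms=3/7b
8) 4017.857ms=45/7b +267.857ms=3/7b
9) 4285.714ms=48/7b +267.857ms=3/7b
10) 4553.571ms=51/7b +267.857ms=3/7b
11) 4821.429ms=54/7b +267.857ms=3/7b
12) 5089.286ms=57/7b +267.857ms=3/7b
13) 5357.143ms=60/7b +267.857ms=3/7b
14) 5625.0ms=9b +937.5ms=3/2b
15) 6562.5ms=21/2b +937.5ms=3/2b
Σ=12b of 12 (96bpm 3/4) — PASS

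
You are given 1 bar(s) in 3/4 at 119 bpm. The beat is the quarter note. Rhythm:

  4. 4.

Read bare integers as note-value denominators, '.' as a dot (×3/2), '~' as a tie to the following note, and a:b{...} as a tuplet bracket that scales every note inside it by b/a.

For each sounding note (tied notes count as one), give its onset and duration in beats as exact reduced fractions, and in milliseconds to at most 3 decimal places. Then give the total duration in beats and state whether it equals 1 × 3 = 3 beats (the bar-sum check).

1) 0.0ms=0b +756.303ms=3/2b
2) 756.303ms=3/2b +756.303ms=3/2b
Σ=3b of 3 (119bpm 3/4) — PASS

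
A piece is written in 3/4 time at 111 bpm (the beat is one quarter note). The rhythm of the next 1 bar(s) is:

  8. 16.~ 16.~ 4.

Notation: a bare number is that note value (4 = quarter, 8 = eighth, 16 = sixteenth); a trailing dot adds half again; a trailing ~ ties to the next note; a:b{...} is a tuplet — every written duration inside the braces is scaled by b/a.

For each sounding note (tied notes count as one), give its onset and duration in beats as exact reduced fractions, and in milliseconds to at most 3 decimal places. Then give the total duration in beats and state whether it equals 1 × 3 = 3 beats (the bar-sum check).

1) 0.0ms=0b +405.405ms=3/4b
2) 405.405ms=3/4b +1216.216ms=9/4b
Σ=3b of 3 (111bpm 3/4) — PASS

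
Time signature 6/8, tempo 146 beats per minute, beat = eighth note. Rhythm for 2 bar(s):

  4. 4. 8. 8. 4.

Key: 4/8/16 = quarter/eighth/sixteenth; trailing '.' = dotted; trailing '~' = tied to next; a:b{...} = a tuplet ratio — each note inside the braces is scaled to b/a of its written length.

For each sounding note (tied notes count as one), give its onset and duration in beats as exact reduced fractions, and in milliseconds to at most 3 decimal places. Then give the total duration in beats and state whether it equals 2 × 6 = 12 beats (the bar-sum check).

1) 0.0ms=0b +1232.877ms=3b
2) 1232.877ms=3b +1232.877ms=3b
3) 2465.753ms=6b +616.438ms=3/2b
4) 3082.192ms=15/2b +616.438ms=3/2b
5) 3698.63ms=9b +1232.877ms=3b
Σ=12b of 12 (146bpm 6/8) — PASS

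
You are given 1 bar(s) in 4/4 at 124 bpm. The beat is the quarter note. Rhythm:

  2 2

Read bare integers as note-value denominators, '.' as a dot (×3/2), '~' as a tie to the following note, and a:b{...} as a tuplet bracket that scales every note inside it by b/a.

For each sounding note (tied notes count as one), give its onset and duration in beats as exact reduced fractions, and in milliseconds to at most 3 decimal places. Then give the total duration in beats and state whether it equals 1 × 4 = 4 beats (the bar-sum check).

1) 0.0ms=0b +967.742ms=2b
2) 967.742ms=2b +967.742ms=2b
Σ=4b of 4 (124bpm 4/4) — PASS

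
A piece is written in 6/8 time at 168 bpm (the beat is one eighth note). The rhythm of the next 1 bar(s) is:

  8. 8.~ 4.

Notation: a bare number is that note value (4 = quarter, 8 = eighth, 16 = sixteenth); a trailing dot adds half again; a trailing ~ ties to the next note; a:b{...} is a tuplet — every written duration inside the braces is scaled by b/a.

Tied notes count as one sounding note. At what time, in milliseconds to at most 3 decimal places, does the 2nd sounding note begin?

1. 0.0ms @ 0 + 535.714ms (3/2)
2. 535.714ms @ 3/2 + 1607.143ms (9/2)

note 2 onset = 3/2b = 535.714ms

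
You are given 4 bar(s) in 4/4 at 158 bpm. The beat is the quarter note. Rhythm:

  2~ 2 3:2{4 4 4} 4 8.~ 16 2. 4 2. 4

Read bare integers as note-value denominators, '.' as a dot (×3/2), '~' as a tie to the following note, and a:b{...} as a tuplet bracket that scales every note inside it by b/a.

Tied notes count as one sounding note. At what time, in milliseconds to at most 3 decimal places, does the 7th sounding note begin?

1. 0.0ms @ 0 + 1518.987ms (4)
2. 1518.987ms @ 4 + 253.165ms (2/3)
3. 1772.152ms @ 14/3 + 253.165ms (2/3)
4. 2025.316ms @ 16/3 + 253.165ms (2/3)
5. 2278.481ms @ 6 + 379.747ms (1)
6. 2658.228ms @ 7 + 379.747ms (1)
7. 3037.975ms @ 8 + 1139.241ms (3)
8. 4177.215ms @ 11 + 379.747ms (1)
9. 4556.962ms @ 12 + 1139.241ms (3)
10. 5696.203ms @ 15 + 379.747ms (1)

note 7 onset = 8b = 3037.975ms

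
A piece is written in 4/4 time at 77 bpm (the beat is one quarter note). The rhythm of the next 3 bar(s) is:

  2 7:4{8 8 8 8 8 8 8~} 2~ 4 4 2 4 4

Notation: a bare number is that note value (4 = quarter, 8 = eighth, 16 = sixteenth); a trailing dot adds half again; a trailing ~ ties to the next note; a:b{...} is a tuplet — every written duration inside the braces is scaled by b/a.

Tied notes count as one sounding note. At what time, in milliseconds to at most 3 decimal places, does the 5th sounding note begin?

note 5 onset = 20/7b = 2226.345ms

1. 0.0ms @ 0 + 1558.442ms (2)
2. 1558.442ms @ 2 + 222.635ms (2/7)
3. 1781.076ms @ 16/7 + 222.635ms (2/7)
4. 2003.711ms @ 18/7 + 222.635ms (2/7)
5. 2226.345ms @ 20/7 + 222.635ms (2/7)
6. 2448.98ms @ 22/7 + 222.635ms (2/7)
7. 2671.614ms @ 24/7 + 222.635ms (2/7)
8. 2894.249ms @ 26/7 + 2560.297ms (23/7)
9. 5454.545ms @ 7 + 779.221ms (1)
10. 6233.766ms @ 8 + 1558.442ms (2)
11. 7792.208ms @ 10 + 779.221ms (1)
12. 8571.429ms @ 11 + 779.221ms (1)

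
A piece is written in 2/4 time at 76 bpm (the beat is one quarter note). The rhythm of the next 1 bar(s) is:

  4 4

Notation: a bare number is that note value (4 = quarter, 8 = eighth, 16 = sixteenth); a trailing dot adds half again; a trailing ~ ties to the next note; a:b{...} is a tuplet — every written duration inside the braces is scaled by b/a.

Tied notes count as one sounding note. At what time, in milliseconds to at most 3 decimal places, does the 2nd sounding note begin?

note 2 onset = 1b = 789.474ms

1. 0.0ms @ 0 + 789.474ms (1)
2. 789.474ms @ 1 + 789.474ms (1)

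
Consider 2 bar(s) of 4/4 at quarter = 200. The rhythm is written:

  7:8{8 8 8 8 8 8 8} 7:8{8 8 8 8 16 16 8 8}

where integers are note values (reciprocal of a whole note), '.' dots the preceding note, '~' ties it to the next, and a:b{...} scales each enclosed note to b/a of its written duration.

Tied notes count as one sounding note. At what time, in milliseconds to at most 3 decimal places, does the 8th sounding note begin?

1. 0.0ms @ 0 + 171.429ms (4/7)
2. 171.429ms @ 4/7 + 171.429ms (4/7)
3. 342.857ms @ 8/7 + 171.429ms (4/7)
4. 514.286ms @ 12/7 + 171.429ms (4/7)
5. 685.714ms @ 16/7 + 171.429ms (4/7)
6. 857.143ms @ 20/7 + 171.429ms (4/7)
7. 1028.571ms @ 24/7 + 171.429ms (4/7)
8. 1200.0ms @ 4 + 171.429ms (4/7)
9. 1371.429ms @ 32/7 + 171.429ms (4/7)
10. 1542.857ms @ 36/7 + 171.429ms (4/7)
11. 1714.286ms @ 40/7 + 171.429ms (4/7)
12. 1885.714ms @ 44/7 + 85.714ms (2/7)
13. 1971.429ms @ 46/7 + 85.714ms (2/7)
14. 2057.143ms @ 48/7 + 171.429ms (4/7)
15. 2228.571ms @ 52/7 + 171.429ms (4/7)

note 8 onset = 4b = 1200.0ms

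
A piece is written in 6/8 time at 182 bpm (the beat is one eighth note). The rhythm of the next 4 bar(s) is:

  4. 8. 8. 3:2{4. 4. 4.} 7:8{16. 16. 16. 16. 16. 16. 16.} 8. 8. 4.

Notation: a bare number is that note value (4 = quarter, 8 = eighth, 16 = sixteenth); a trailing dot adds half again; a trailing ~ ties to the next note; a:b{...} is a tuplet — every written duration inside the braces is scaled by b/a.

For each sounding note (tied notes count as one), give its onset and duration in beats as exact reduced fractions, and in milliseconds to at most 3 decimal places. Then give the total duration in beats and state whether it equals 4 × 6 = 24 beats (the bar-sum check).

1) 0.0ms=0b +989.011ms=3b
2) 989.011ms=3b +494.505ms=3/2b
3) 1483.516ms=9/2b +494.505ms=3/2b
4) 1978.022ms=6b +659.341ms=2b
5) 2637.363ms=8b +659.341ms=2b
6) 3296.703ms=10b +659.341ms=2b
7) 3956.044ms=12b +282.575ms=6/7b
8) 4238.619ms=90/7b +282.575ms=6/7b
9) 4521.193ms=96/7b +282.575ms=6/7b
10) 4803.768ms=102/7b +282.575ms=6/7b
11) 5086.342ms=108/7b +282.575ms=6/7b
12) 5368.917ms=114/7b +282.575ms=6/7b
13) 5651.491ms=120/7b +282.575ms=6/7b
14) 5934.066ms=18b +494.505ms=3/2b
15) 6428.571ms=39/2b +494.505ms=3/2b
16) 6923.077ms=21b +989.011ms=3b
Σ=24b of 24 (182bpm 6/8) — PASS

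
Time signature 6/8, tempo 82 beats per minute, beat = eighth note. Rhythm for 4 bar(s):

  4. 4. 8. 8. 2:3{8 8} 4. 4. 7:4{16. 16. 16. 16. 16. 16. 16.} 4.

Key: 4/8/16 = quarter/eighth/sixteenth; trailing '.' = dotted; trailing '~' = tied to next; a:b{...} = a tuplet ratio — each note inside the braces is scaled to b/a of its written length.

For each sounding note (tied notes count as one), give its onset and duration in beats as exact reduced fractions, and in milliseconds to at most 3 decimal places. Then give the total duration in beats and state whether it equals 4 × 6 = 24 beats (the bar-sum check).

1) 0.0ms=0b +2195.122ms=3b
2) 2195.122ms=3b +2195.122ms=3b
3) 4390.244ms=6b +1097.561ms=3/2b
4) 5487.805ms=15/2b +1097.561ms=3/2b
5) 6585.366ms=9b +1097.561ms=3/2b
6) 7682.927ms=21/2b +1097.561ms=3/2b
7) 8780.488ms=12b +2195.122ms=3b
8) 10975.61ms=15b +2195.122ms=3b
9) 13170.732ms=18b +313.589ms=3/7b
10) 13484.321ms=129/7b +313.589ms=3/7b
11) 13797.909ms=132/7b +313.589ms=3/7b
12) 14111.498ms=135/7b +313.589ms=3/7b
13) 14425.087ms=138/7b +313.589ms=3/7b
14) 14738.676ms=141/7b +313.589ms=3/7b
15) 15052.265ms=144/7b +313.589ms=3/7b
16) 15365.854ms=21b +2195.122ms=3b
Σ=24b of 24 (82bpm 6/8) — PASS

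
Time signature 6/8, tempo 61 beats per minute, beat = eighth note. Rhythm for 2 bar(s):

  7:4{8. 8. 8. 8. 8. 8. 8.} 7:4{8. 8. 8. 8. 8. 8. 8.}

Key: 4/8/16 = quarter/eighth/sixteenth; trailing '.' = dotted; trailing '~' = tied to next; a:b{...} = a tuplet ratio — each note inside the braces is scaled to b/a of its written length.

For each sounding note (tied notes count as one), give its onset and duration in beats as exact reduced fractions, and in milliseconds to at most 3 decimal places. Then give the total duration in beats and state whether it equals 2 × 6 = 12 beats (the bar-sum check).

1) 0.0ms=0b +843.091ms=6/7b
2) 843.091ms=6/7b +843.091ms=6/7b
3) 1686.183ms=12/7b +843.091ms=6/7b
4) 2529.274ms=18/7b +843.091ms=6/7b
5) 3372.365ms=24/7b +843.091ms=6/7b
6) 4215.457ms=30/7b +843.091ms=6/7b
7) 5058.548ms=36/7b +843.091ms=6/7b
8) 5901.639ms=6b +843.091ms=6/7b
9) 6744.731ms=48/7b +843.091ms=6/7b
10) 7587.822ms=54/7b +843.091ms=6/7b
11) 8430.913ms=60/7b +843.091ms=6/7b
12) 9274.005ms=66/7b +843.091ms=6/7b
13) 10117.096ms=72/7b +843.091ms=6/7b
14) 10960.187ms=78/7b +843.091ms=6/7b
Σ=12b of 12 (61bpm 6/8) — PASS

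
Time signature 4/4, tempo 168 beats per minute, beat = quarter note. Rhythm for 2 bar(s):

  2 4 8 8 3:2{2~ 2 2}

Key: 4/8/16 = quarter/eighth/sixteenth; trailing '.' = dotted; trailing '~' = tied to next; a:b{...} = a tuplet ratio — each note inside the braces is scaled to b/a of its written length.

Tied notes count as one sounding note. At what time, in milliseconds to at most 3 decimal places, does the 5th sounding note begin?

1. 0.0ms @ 0 + 714.286ms (2)
2. 714.286ms @ 2 + 357.143ms (1)
3. 1071.429ms @ 3 + 178.571ms (1/2)
4. 1250.0ms @ 7/2 + 178.571ms (1/2)
5. 1428.571ms @ 4 + 952.381ms (8/3)
6. 2380.952ms @ 20/3 + 476.19ms (4/3)

note 5 onset = 4b = 1428.571ms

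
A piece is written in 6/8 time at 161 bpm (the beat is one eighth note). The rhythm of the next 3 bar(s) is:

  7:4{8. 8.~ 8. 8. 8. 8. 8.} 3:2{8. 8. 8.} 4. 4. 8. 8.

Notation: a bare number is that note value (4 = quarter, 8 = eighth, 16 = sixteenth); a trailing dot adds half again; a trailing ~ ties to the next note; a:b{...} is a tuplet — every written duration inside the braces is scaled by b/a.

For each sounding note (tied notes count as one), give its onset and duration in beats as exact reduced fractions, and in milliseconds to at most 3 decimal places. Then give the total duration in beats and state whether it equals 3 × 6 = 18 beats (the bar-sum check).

1) 0.0ms=0b +319.432ms=6/7b
2) 319.432ms=6/7b +638.864ms=12/7b
3) 958.296ms=18/7b +319.432ms=6/7b
4) 1277.728ms=24/7b +319.432ms=6/7b
5) 1597.161ms=30/7b +319.432ms=6/7b
6) 1916.593ms=36/7b +319.432ms=6/7b
7) 2236.025ms=6b +372.671ms=1b
8) 2608.696ms=7b +372.671ms=1b
9) 2981.366ms=8b +372.671ms=1b
10) 3354.037ms=9b +1118.012ms=3b
11) 4472.05ms=12b +1118.012ms=3b
12) 5590.062ms=15b +559.006ms=3/2b
13) 6149.068ms=33/2b +559.006ms=3/2b
Σ=18b of 18 (161bpm 6/8) — PASS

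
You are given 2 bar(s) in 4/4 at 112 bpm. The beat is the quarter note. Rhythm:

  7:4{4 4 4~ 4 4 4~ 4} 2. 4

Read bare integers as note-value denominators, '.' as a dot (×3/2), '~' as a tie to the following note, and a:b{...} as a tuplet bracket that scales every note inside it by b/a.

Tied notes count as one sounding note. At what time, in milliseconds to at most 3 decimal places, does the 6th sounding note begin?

note 6 onset = 4b = 2142.857ms

1. 0.0ms @ 0 + 306.122ms (4/7)
2. 306.122ms @ 4/7 + 306.122ms (4/7)
3. 612.245ms @ 8/7 + 612.245ms (8/7)
4. 1224.49ms @ 16/7 + 306.122ms (4/7)
5. 1530.612ms @ 20/7 + 612.245ms (8/7)
6. 2142.857ms @ 4 + 1607.143ms (3)
7. 3750.0ms @ 7 + 535.714ms (1)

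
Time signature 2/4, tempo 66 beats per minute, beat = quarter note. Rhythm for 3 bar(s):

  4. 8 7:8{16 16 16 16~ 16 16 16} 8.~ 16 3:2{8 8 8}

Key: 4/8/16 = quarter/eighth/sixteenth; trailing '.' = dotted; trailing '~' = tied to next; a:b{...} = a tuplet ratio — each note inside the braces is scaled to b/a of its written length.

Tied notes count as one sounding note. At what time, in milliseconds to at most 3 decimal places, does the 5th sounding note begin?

note 5 onset = 18/7b = 2337.662ms

1. 0.0ms @ 0 + 1363.636ms (3/2)
2. 1363.636ms @ 3/2 + 454.545ms (1/2)
3. 1818.182ms @ 2 + 259.74ms (2/7)
4. 2077.922ms @ 16/7 + 259.74ms (2/7)
5. 2337.662ms @ 18/7 + 259.74ms (2/7)
6. 2597.403ms @ 20/7 + 519.481ms (4/7)
7. 3116.883ms @ 24/7 + 259.74ms (2/7)
8. 3376.623ms @ 26/7 + 259.74ms (2/7)
9. 3636.364ms @ 4 + 909.091ms (1)
10. 4545.455ms @ 5 + 303.03ms (1/3)
11. 4848.485ms @ 16/3 + 303.03ms (1/3)
12. 5151.515ms @ 17/3 + 303.03ms (1/3)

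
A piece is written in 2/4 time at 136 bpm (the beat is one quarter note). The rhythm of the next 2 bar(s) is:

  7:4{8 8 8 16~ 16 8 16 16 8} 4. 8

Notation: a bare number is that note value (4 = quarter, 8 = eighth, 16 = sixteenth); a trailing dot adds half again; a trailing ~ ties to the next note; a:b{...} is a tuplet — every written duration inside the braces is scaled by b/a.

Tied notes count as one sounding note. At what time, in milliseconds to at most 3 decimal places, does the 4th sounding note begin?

note 4 onset = 6/7b = 378.151ms

1. 0.0ms @ 0 + 126.05ms (2/7)
2. 126.05ms @ 2/7 + 126.05ms (2/7)
3. 252.101ms @ 4/7 + 126.05ms (2/7)
4. 378.151ms @ 6/7 + 126.05ms (2/7)
5. 504.202ms @ 8/7 + 126.05ms (2/7)
6. 630.252ms @ 10/7 + 63.025ms (1/7)
7. 693.277ms @ 11/7 + 63.025ms (1/7)
8. 756.303ms @ 12/7 + 126.05ms (2/7)
9. 882.353ms @ 2 + 661.765ms (3/2)
10. 1544.118ms @ 7/2 + 220.588ms (1/2)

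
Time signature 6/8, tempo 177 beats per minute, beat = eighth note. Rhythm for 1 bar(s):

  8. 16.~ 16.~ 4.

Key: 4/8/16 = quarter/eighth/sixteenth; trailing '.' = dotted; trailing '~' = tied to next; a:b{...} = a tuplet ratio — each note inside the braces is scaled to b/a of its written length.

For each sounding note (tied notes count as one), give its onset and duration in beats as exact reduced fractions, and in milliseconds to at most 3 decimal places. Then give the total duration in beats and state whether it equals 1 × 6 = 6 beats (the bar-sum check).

1) 0.0ms=0b +508.475ms=3/2b
2) 508.475ms=3/2b +1525.424ms=9/2b
Σ=6b of 6 (177bpm 6/8) — PASS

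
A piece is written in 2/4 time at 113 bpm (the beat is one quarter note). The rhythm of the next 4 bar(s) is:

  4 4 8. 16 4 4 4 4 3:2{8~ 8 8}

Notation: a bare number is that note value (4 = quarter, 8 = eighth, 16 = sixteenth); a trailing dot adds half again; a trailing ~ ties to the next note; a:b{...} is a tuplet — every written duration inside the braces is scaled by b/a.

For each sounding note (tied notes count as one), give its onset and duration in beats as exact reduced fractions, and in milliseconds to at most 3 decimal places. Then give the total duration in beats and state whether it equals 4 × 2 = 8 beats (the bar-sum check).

1) 0.0ms=0b +530.973ms=1b
2) 530.973ms=1b +530.973ms=1b
3) 1061.947ms=2b +398.23ms=3/4b
4) 1460.177ms=11/4b +132.743ms=1/4b
5) 1592.92ms=3b +530.973ms=1b
6) 2123.894ms=4b +530.973ms=1b
7) 2654.867ms=5b +530.973ms=1b
8) 3185.841ms=6b +530.973ms=1b
9) 3716.814ms=7b +353.982ms=2/3b
10) 4070.796ms=23/3b +176.991ms=1/3b
Σ=8b of 8 (113bpm 2/4) — PASS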